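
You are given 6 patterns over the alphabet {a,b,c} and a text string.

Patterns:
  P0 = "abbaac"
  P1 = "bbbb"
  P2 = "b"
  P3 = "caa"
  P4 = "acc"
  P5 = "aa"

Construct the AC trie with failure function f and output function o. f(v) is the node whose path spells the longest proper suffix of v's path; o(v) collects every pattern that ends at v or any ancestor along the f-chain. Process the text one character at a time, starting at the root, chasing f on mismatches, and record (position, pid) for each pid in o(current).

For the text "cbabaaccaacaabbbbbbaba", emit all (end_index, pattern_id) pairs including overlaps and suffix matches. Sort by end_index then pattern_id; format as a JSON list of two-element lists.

Build:
Trie nodes:
  n0 'ε': a→1 b→7 c→11
  n1 'a': a→16 b→2 c→14
  n2 'ab': b→3
  n3 'abb': a→4
  n4 'abba': a→5
  n5 'abbaa': c→6
  n6 'abbaac': ·  [P0 ends]
  n7 'b': b→8  [P2 ends]
  n8 'bb': b→9
  n9 'bbb': b→10
  n10 'bbbb': ·  [P1 ends]
  n11 'c': a→12
  n12 'ca': a→13
  n13 'caa': ·  [P3 ends]
  n14 'ac': c→15
  n15 'acc': ·  [P4 ends]
  n16 'aa': ·  [P5 ends]

BFS fail/out derivation:
  fail(1) 'a': from fail(0)=0 chase 'a': 0 ⇒ 0;  out=∅∪out(0)=∅
  fail(7) 'b': from fail(0)=0 chase 'b': 0 ⇒ 0;  out={2}∪out(0)={2}
  fail(11) 'c': from fail(0)=0 chase 'c': 0 ⇒ 0;  out=∅∪out(0)=∅
  fail(2) 'ab': from fail(1)=0 chase 'b': 0 ⇒ 7;  out=∅∪out(7)={2}
  fail(8) 'bb': from fail(7)=0 chase 'b': 0 ⇒ 7;  out=∅∪out(7)={2}
  fail(12) 'ca': from fail(11)=0 chase 'a': 0 ⇒ 1;  out=∅∪out(1)=∅
  fail(14) 'ac': from fail(1)=0 chase 'c': 0 ⇒ 11;  out=∅∪out(11)=∅
  fail(16) 'aa': from fail(1)=0 chase 'a': 0 ⇒ 1;  out={5}∪out(1)={5}
  fail(3) 'abb': from fail(2)=7 chase 'b': 7 ⇒ 8;  out=∅∪out(8)={2}
  fail(9) 'bbb': from fail(8)=7 chase 'b': 7 ⇒ 8;  out=∅∪out(8)={2}
  fail(13) 'caa': from fail(12)=1 chase 'a': 1 ⇒ 16;  out={3}∪out(16)={3,5}
  fail(15) 'acc': from fail(14)=11 chase 'c': 11→0 ⇒ 11;  out={4}∪out(11)={4}
  fail(4) 'abba': from fail(3)=8 chase 'a': 8→7→0 ⇒ 1;  out=∅∪out(1)=∅
  fail(10) 'bbbb': from fail(9)=8 chase 'b': 8 ⇒ 9;  out={1}∪out(9)={1,2}
  fail(5) 'abbaa': from fail(4)=1 chase 'a': 1 ⇒ 16;  out=∅∪out(16)={5}
  fail(6) 'abbaac': from fail(5)=16 chase 'c': 16→1 ⇒ 14;  out={0}∪out(14)={0}

Text stream:
[0] read 'c'  n0⇒n11
[1] read 'b'  n11⇒n7 (fail-walked)  emit P2@[1:1]
[2] read 'a'  n7⇒n1 (fail-walked)
[3] read 'b'  n1⇒n2  emit P2@[3:3]
[4] read 'a'  n2⇒n1 (fail-walked)
[5] read 'a'  n1⇒n16  emit P5@[4:5]
[6] read 'c'  n16⇒n14 (fail-walked)
[7] read 'c'  n14⇒n15  emit P4@[5:7]
[8] read 'a'  n15⇒n12 (fail-walked)
[9] read 'a'  n12⇒n13  emit P3@[7:9],P5@[8:9]
[10] read 'c'  n13⇒n14 (fail-walked)
[11] read 'a'  n14⇒n12 (fail-walked)
[12] read 'a'  n12⇒n13  emit P3@[10:12],P5@[11:12]
[13] read 'b'  n13⇒n2 (fail-walked)  emit P2@[13:13]
[14] read 'b'  n2⇒n3  emit P2@[14:14]
[15] read 'b'  n3⇒n9 (fail-walked)  emit P2@[15:15]
[16] read 'b'  n9⇒n10  emit P1@[13:16],P2@[16:16]
[17] read 'b'  n10⇒n10 (fail-walked)  emit P1@[14:17],P2@[17:17]
[18] read 'b'  n10⇒n10 (fail-walked)  emit P1@[15:18],P2@[18:18]
[19] read 'a'  n10⇒n1 (fail-walked)
[20] read 'b'  n1⇒n2  emit P2@[20:20]
[21] read 'a'  n2⇒n1 (fail-walked)

Result: [[1,2],[3,2],[5,5],[7,4],[9,3],[9,5],[12,3],[12,5],[13,2],[14,2],[15,2],[16,1],[16,2],[17,1],[17,2],[18,1],[18,2],[20,2]]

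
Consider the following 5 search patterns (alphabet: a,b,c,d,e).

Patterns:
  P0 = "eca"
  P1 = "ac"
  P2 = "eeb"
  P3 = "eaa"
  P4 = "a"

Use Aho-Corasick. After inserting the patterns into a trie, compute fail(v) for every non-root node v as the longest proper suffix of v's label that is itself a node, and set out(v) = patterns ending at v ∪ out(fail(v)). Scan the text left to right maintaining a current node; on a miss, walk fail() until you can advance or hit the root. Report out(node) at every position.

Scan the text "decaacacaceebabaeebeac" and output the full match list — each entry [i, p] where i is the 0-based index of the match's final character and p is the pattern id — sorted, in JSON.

Build:
Trie nodes:
  0='ε' goto a→4 e→1
  1='e' goto a→8 c→2 e→6
  2='ec' goto a→3
  3='eca' goto ·  [P0 ends]
  4='a' goto c→5  [P4 ends]
  5='ac' goto ·  [P1 ends]
  6='ee' goto b→7
  7='eeb' goto ·  [P2 ends]
  8='ea' goto a→9
  9='eaa' goto ·  [P3 ends]

Failure links (BFS by depth):
  n1('e'): parent n0 fail=0; on 'e' 0 → fail=0;  out ∅∪∅=∅
  n4('a'): parent n0 fail=0; on 'a' 0 → fail=0;  out {4}∪∅={4}
  n2('ec'): parent n1 fail=0; on 'c' 0 → fail=0;  out ∅∪∅=∅
  n5('ac'): parent n4 fail=0; on 'c' 0 → fail=0;  out {1}∪∅={1}
  n6('ee'): parent n1 fail=0; on 'e' 0 → fail=1;  out ∅∪∅=∅
  n8('ea'): parent n1 fail=0; on 'a' 0 → fail=4;  out ∅∪{4}={4}
  n3('eca'): parent n2 fail=0; on 'a' 0 → fail=4;  out {0}∪{4}={0,4}
  n7('eeb'): parent n6 fail=1; on 'b' 1→0 → fail=0;  out {2}∪∅={2}
  n9('eaa'): parent n8 fail=4; on 'a' 4→0 → fail=4;  out {3}∪{4}={3,4}

Text stream:
[0] read 'd'  n0⇒n0
[1] read 'e'  n0⇒n1
[2] read 'c'  n1⇒n2
[3] read 'a'  n2⇒n3  ** P0@[1:3],P4@[3:3]
[4] read 'a'  n3⇒n4 (fail-walked)  ** P4@[4:4]
[5] read 'c'  n4⇒n5  ** P1@[4:5]
[6] read 'a'  n5⇒n4 (fail-walked)  ** P4@[6:6]
[7] read 'c'  n4⇒n5  ** P1@[6:7]
[8] read 'a'  n5⇒n4 (fail-walked)  ** P4@[8:8]
[9] read 'c'  n4⇒n5  ** P1@[8:9]
[10] read 'e'  n5⇒n1 (fail-walked)
[11] read 'e'  n1⇒n6
[12] read 'b'  n6⇒n7  ** P2@[10:12]
[13] read 'a'  n7⇒n4 (fail-walked)  ** P4@[13:13]
[14] read 'b'  n4⇒n0 (fail-walked)
[15] read 'a'  n0⇒n4  ** P4@[15:15]
[16] read 'e'  n4⇒n1 (fail-walked)
[17] read 'e'  n1⇒n6
[18] read 'b'  n6⇒n7  ** P2@[16:18]
[19] read 'e'  n7⇒n1 (fail-walked)
[20] read 'a'  n1⇒n8  ** P4@[20:20]
[21] read 'c'  n8⇒n5 (fail-walked)  ** P1@[20:21]

Matches: [[3,0],[3,4],[4,4],[5,1],[6,4],[7,1],[8,4],[9,1],[12,2],[13,4],[15,4],[18,2],[20,4],[21,1]]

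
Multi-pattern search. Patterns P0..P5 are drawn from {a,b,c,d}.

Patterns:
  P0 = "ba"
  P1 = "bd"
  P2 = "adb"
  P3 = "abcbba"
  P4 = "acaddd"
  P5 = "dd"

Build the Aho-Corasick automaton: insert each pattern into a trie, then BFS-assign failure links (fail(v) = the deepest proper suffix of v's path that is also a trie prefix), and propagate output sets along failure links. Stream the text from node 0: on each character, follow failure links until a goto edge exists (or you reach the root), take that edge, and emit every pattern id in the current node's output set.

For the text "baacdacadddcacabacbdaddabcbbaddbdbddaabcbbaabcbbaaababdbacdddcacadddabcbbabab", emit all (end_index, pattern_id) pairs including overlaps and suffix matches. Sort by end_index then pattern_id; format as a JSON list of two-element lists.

Build:
Trie (insert patterns):
  0='ε' goto a→4 b→1 d→17
  1='b' goto a→2 d→3
  2='ba' goto ·  [P0 ends]
  3='bd' goto ·  [P1 ends]
  4='a' goto b→7 c→12 d→5
  5='ad' goto b→6
  6='adb' goto ·  [P2 ends]
  7='ab' goto c→8
  8='abc' goto b→9
  9='abcb' goto b→10
  10='abcbb' goto a→11
  11='abcbba' goto ·  [P3 ends]
  12='ac' goto a→13
  13='aca' goto d→14
  14='acad' goto d→15
  15='acadd' goto d→16
  16='acaddd' goto ·  [P4 ends]
  17='d' goto d→18
  18='dd' goto ·  [P5 ends]

BFS fail/out derivation:
  fail(1) 'b': from fail(0)=0 chase 'b': 0 ⇒ 0;  out=∅∪out(0)=∅
  fail(4) 'a': from fail(0)=0 chase 'a': 0 ⇒ 0;  out=∅∪out(0)=∅
  fail(17) 'd': from fail(0)=0 chase 'd': 0 ⇒ 0;  out=∅∪out(0)=∅
  fail(2) 'ba': from fail(1)=0 chase 'a': 0 ⇒ 4;  out={0}∪out(4)={0}
  fail(3) 'bd': from fail(1)=0 chase 'd': 0 ⇒ 17;  out={1}∪out(17)={1}
  fail(5) 'ad': from fail(4)=0 chase 'd': 0 ⇒ 17;  out=∅∪out(17)=∅
  fail(7) 'ab': from fail(4)=0 chase 'b': 0 ⇒ 1;  out=∅∪out(1)=∅
  fail(12) 'ac': from fail(4)=0 chase 'c': 0 ⇒ 0;  out=∅∪out(0)=∅
  fail(18) 'dd': from fail(17)=0 chase 'd': 0 ⇒ 17;  out={5}∪out(17)={5}
  fail(6) 'adb': from fail(5)=17 chase 'b': 17→0 ⇒ 1;  out={2}∪out(1)={2}
  fail(8) 'abc': from fail(7)=1 chase 'c': 1→0 ⇒ 0;  out=∅∪out(0)=∅
  fail(13) 'aca': from fail(12)=0 chase 'a': 0 ⇒ 4;  out=∅∪out(4)=∅
  fail(9) 'abcb': from fail(8)=0 chase 'b': 0 ⇒ 1;  out=∅∪out(1)=∅
  fail(14) 'acad': from fail(13)=4 chase 'd': 4 ⇒ 5;  out=∅∪out(5)=∅
  fail(10) 'abcbb': from fail(9)=1 chase 'b': 1→0 ⇒ 1;  out=∅∪out(1)=∅
  fail(15) 'acadd': from fail(14)=5 chase 'd': 5→17 ⇒ 18;  out=∅∪out(18)={5}
  fail(11) 'abcbba': from fail(10)=1 chase 'a': 1 ⇒ 2;  out={3}∪out(2)={0,3}
  fail(16) 'acaddd': from fail(15)=18 chase 'd': 18→17 ⇒ 18;  out={4}∪out(18)={4,5}

Text stream:
i=0 'b': node 0→1
i=1 'a': node 1→2  emit P0@[0:1]
i=2 'a': node 2→4 (fail-walked)
i=3 'c': node 4→12
i=4 'd': node 12→17 (fail-walked)
i=5 'a': node 17→4 (fail-walked)
i=6 'c': node 4→12
i=7 'a': node 12→13
i=8 'd': node 13→14
i=9 'd': node 14→15  emit P5@[8:9]
i=10 'd': node 15→16  emit P4@[5:10],P5@[9:10]
i=11 'c': node 16→0 (fail-walked)
i=12 'a': node 0→4
i=13 'c': node 4→12
i=14 'a': node 12→13
i=15 'b': node 13→7 (fail-walked)
i=16 'a': node 7→2 (fail-walked)  emit P0@[15:16]
i=17 'c': node 2→12 (fail-walked)
i=18 'b': node 12→1 (fail-walked)
i=19 'd': node 1→3  emit P1@[18:19]
i=20 'a': node 3→4 (fail-walked)
i=21 'd': node 4→5
i=22 'd': node 5→18 (fail-walked)  emit P5@[21:22]
i=23 'a': node 18→4 (fail-walked)
i=24 'b': node 4→7
i=25 'c': node 7→8
i=26 'b': node 8→9
i=27 'b': node 9→10
i=28 'a': node 10→11  emit P0@[27:28],P3@[23:28]
i=29 'd': node 11→5 (fail-walked)
i=30 'd': node 5→18 (fail-walked)  emit P5@[29:30]
i=31 'b': node 18→1 (fail-walked)
i=32 'd': node 1→3  emit P1@[31:32]
i=33 'b': node 3→1 (fail-walked)
i=34 'd': node 1→3  emit P1@[33:34]
i=35 'd': node 3→18 (fail-walked)  emit P5@[34:35]
i=36 'a': node 18→4 (fail-walked)
i=37 'a': node 4→4 (fail-walked)
i=38 'b': node 4→7
i=39 'c': node 7→8
i=40 'b': node 8→9
i=41 'b': node 9→10
i=42 'a': node 10→11  emit P0@[41:42],P3@[37:42]
i=43 'a': node 11→4 (fail-walked)
i=44 'b': node 4→7
i=45 'c': node 7→8
i=46 'b': node 8→9
i=47 'b': node 9→10
i=48 'a': node 10→11  emit P0@[47:48],P3@[43:48]
i=49 'a': node 11→4 (fail-walked)
i=50 'a': node 4→4 (fail-walked)
i=51 'b': node 4→7
i=52 'a': node 7→2 (fail-walked)  emit P0@[51:52]
i=53 'b': node 2→7 (fail-walked)
i=54 'd': node 7→3 (fail-walked)  emit P1@[53:54]
i=55 'b': node 3→1 (fail-walked)
i=56 'a': node 1→2  emit P0@[55:56]
i=57 'c': node 2→12 (fail-walked)
i=58 'd': node 12→17 (fail-walked)
i=59 'd': node 17→18  emit P5@[58:59]
i=60 'd': node 18→18 (fail-walked)  emit P5@[59:60]
i=61 'c': node 18→0 (fail-walked)
i=62 'a': node 0→4
i=63 'c': node 4→12
i=64 'a': node 12→13
i=65 'd': node 13→14
i=66 'd': node 14→15  emit P5@[65:66]
i=67 'd': node 15→16  emit P4@[62:67],P5@[66:67]
i=68 'a': node 16→4 (fail-walked)
i=69 'b': node 4→7
i=70 'c': node 7→8
i=71 'b': node 8→9
i=72 'b': node 9→10
i=73 'a': node 10→11  emit P0@[72:73],P3@[68:73]
i=74 'b': node 11→7 (fail-walked)
i=75 'a': node 7→2 (fail-walked)  emit P0@[74:75]
i=76 'b': node 2→7 (fail-walked)

Matches: [[1,0],[9,5],[10,4],[10,5],[16,0],[19,1],[22,5],[28,0],[28,3],[30,5],[32,1],[34,1],[35,5],[42,0],[42,3],[48,0],[48,3],[52,0],[54,1],[56,0],[59,5],[60,5],[66,5],[67,4],[67,5],[73,0],[73,3],[75,0]]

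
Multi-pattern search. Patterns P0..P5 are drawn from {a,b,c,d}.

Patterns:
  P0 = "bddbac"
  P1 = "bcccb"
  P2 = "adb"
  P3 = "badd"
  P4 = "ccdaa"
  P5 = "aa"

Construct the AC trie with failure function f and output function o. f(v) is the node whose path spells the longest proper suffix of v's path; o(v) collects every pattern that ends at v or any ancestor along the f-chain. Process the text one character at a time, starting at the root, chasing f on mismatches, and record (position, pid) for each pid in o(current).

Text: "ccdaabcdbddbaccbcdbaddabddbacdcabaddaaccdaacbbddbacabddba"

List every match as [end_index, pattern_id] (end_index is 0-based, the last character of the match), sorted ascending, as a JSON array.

Construct AC machine:
Trie nodes:
  n0 'ε': a→11 b→1 c→17
  n1 'b': a→14 c→7 d→2
  n2 'bd': d→3
  n3 'bdd': b→4
  n4 'bddb': a→5
  n5 'bddba': c→6
  n6 'bddbac': ·  [P0 ends]
  n7 'bc': c→8
  n8 'bcc': c→9
  n9 'bccc': b→10
  n10 'bcccb': ·  [P1 ends]
  n11 'a': a→22 d→12
  n12 'ad': b→13
  n13 'adb': ·  [P2 ends]
  n14 'ba': d→15
  n15 'bad': d→16
  n16 'badd': ·  [P3 ends]
  n17 'c': c→18
  n18 'cc': d→19
  n19 'ccd': a→20
  n20 'ccda': a→21
  n21 'ccdaa': ·  [P4 ends]
  n22 'aa': ·  [P5 ends]

Failure links (BFS by depth):
  n1('b'): parent n0 fail=0; on 'b' 0 → fail=0;  out ∅∪∅=∅
  n11('a'): parent n0 fail=0; on 'a' 0 → fail=0;  out ∅∪∅=∅
  n17('c'): parent n0 fail=0; on 'c' 0 → fail=0;  out ∅∪∅=∅
  n2('bd'): parent n1 fail=0; on 'd' 0 → fail=0;  out ∅∪∅=∅
  n7('bc'): parent n1 fail=0; on 'c' 0 → fail=17;  out ∅∪∅=∅
  n12('ad'): parent n11 fail=0; on 'd' 0 → fail=0;  out ∅∪∅=∅
  n14('ba'): parent n1 fail=0; on 'a' 0 → fail=11;  out ∅∪∅=∅
  n18('cc'): parent n17 fail=0; on 'c' 0 → fail=17;  out ∅∪∅=∅
  n22('aa'): parent n11 fail=0; on 'a' 0 → fail=11;  out {5}∪∅={5}
  n3('bdd'): parent n2 fail=0; on 'd' 0 → fail=0;  out ∅∪∅=∅
  n8('bcc'): parent n7 fail=17; on 'c' 17 → fail=18;  out ∅∪∅=∅
  n13('adb'): parent n12 fail=0; on 'b' 0 → fail=1;  out {2}∪∅={2}
  n15('bad'): parent n14 fail=11; on 'd' 11 → fail=12;  out ∅∪∅=∅
  n19('ccd'): parent n18 fail=17; on 'd' 17→0 → fail=0;  out ∅∪∅=∅
  n4('bddb'): parent n3 fail=0; on 'b' 0 → fail=1;  out ∅∪∅=∅
  n9('bccc'): parent n8 fail=18; on 'c' 18→17 → fail=18;  out ∅∪∅=∅
  n16('badd'): parent n15 fail=12; on 'd' 12→0 → fail=0;  out {3}∪∅={3}
  n20('ccda'): parent n19 fail=0; on 'a' 0 → fail=11;  out ∅∪∅=∅
  n5('bddba'): parent n4 fail=1; on 'a' 1 → fail=14;  out ∅∪∅=∅
  n10('bcccb'): parent n9 fail=18; on 'b' 18→17→0 → fail=1;  out {1}∪∅={1}
  n21('ccdaa'): parent n20 fail=11; on 'a' 11 → fail=22;  out {4}∪{5}={4,5}
  n6('bddbac'): parent n5 fail=14; on 'c' 14→11→0 → fail=17;  out {0}∪∅={0}

Run:
i=0 'c': node 0→17
i=1 'c': node 17→18
i=2 'd': node 18→19
i=3 'a': node 19→20
i=4 'a': node 20→21  emit P4@[0:4],P5@[3:4]
i=5 'b': node 21→1 ·f
i=6 'c': node 1→7
i=7 'd': node 7→0 ·f
i=8 'b': node 0→1
i=9 'd': node 1→2
i=10 'd': node 2→3
i=11 'b': node 3→4
i=12 'a': node 4→5
i=13 'c': node 5→6  emit P0@[8:13]
i=14 'c': node 6→18 ·f
i=15 'b': node 18→1 ·f
i=16 'c': node 1→7
i=17 'd': node 7→0 ·f
i=18 'b': node 0→1
i=19 'a': node 1→14
i=20 'd': node 14→15
i=21 'd': node 15→16  emit P3@[18:21]
i=22 'a': node 16→11 ·f
i=23 'b': node 11→1 ·f
i=24 'd': node 1→2
i=25 'd': node 2→3
i=26 'b': node 3→4
i=27 'a': node 4→5
i=28 'c': node 5→6  emit P0@[23:28]
i=29 'd': node 6→0 ·f
i=30 'c': node 0→17
i=31 'a': node 17→11 ·f
i=32 'b': node 11→1 ·f
i=33 'a': node 1→14
i=34 'd': node 14→15
i=35 'd': node 15→16  emit P3@[32:35]
i=36 'a': node 16→11 ·f
i=37 'a': node 11→22  emit P5@[36:37]
i=38 'c': node 22→17 ·f
i=39 'c': node 17→18
i=40 'd': node 18→19
i=41 'a': node 19→20
i=42 'a': node 20→21  emit P4@[38:42],P5@[41:42]
i=43 'c': node 21→17 ·f
i=44 'b': node 17→1 ·f
i=45 'b': node 1→1 ·f
i=46 'd': node 1→2
i=47 'd': node 2→3
i=48 'b': node 3→4
i=49 'a': node 4→5
i=50 'c': node 5→6  emit P0@[45:50]
i=51 'a': node 6→11 ·f
i=52 'b': node 11→1 ·f
i=53 'd': node 1→2
i=54 'd': node 2→3
i=55 'b': node 3→4
i=56 'a': node 4→5

Result: [[4,4],[4,5],[13,0],[21,3],[28,0],[35,3],[37,5],[42,4],[42,5],[50,0]]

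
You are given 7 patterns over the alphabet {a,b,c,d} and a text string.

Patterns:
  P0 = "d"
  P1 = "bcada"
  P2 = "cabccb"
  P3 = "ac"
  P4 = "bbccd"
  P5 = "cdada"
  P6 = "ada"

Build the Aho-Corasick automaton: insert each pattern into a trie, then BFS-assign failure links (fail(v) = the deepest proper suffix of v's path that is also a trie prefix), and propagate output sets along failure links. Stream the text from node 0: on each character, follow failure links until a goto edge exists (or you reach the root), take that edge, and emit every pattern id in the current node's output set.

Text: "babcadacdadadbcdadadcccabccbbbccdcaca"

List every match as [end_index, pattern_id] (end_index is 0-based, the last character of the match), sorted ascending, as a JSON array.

Build automaton:
Trie (insert patterns):
  0='ε' goto a→13 b→2 c→7 d→1
  1='d' goto ·  [P0 ends]
  2='b' goto b→15 c→3
  3='bc' goto a→4
  4='bca' goto d→5
  5='bcad' goto a→6
  6='bcada' goto ·  [P1 ends]
  7='c' goto a→8 d→19
  8='ca' goto b→9
  9='cab' goto c→10
  10='cabc' goto c→11
  11='cabcc' goto b→12
  12='cabccb' goto ·  [P2 ends]
  13='a' goto c→14 d→23
  14='ac' goto ·  [P3 ends]
  15='bb' goto c→16
  16='bbc' goto c→17
  17='bbcc' goto d→18
  18='bbccd' goto ·  [P4 ends]
  19='cd' goto a→20
  20='cda' goto d→21
  21='cdad' goto a→22
  22='cdada' goto ·  [P5 ends]
  23='ad' goto a→24
  24='ada' goto ·  [P6 ends]

Failure links (BFS by depth):
  fail(1) 'd': from fail(0)=0 chase 'd': 0 ⇒ 0;  out={0}∪out(0)={0}
  fail(2) 'b': from fail(0)=0 chase 'b': 0 ⇒ 0;  out=∅∪out(0)=∅
  fail(7) 'c': from fail(0)=0 chase 'c': 0 ⇒ 0;  out=∅∪out(0)=∅
  fail(13) 'a': from fail(0)=0 chase 'a': 0 ⇒ 0;  out=∅∪out(0)=∅
  fail(3) 'bc': from fail(2)=0 chase 'c': 0 ⇒ 7;  out=∅∪out(7)=∅
  fail(8) 'ca': from fail(7)=0 chase 'a': 0 ⇒ 13;  out=∅∪out(13)=∅
  fail(14) 'ac': from fail(13)=0 chase 'c': 0 ⇒ 7;  out={3}∪out(7)={3}
  fail(15) 'bb': from fail(2)=0 chase 'b': 0 ⇒ 2;  out=∅∪out(2)=∅
  fail(19) 'cd': from fail(7)=0 chase 'd': 0 ⇒ 1;  out=∅∪out(1)={0}
  fail(23) 'ad': from fail(13)=0 chase 'd': 0 ⇒ 1;  out=∅∪out(1)={0}
  fail(4) 'bca': from fail(3)=7 chase 'a': 7 ⇒ 8;  out=∅∪out(8)=∅
  fail(9) 'cab': from fail(8)=13 chase 'b': 13→0 ⇒ 2;  out=∅∪out(2)=∅
  fail(16) 'bbc': from fail(15)=2 chase 'c': 2 ⇒ 3;  out=∅∪out(3)=∅
  fail(20) 'cda': from fail(19)=1 chase 'a': 1→0 ⇒ 13;  out=∅∪out(13)=∅
  fail(24) 'ada': from fail(23)=1 chase 'a': 1→0 ⇒ 13;  out={6}∪out(13)={6}
  fail(5) 'bcad': from fail(4)=8 chase 'd': 8→13 ⇒ 23;  out=∅∪out(23)={0}
  fail(10) 'cabc': from fail(9)=2 chase 'c': 2 ⇒ 3;  out=∅∪out(3)=∅
  fail(17) 'bbcc': from fail(16)=3 chase 'c': 3→7→0 ⇒ 7;  out=∅∪out(7)=∅
  fail(21) 'cdad': from fail(20)=13 chase 'd': 13 ⇒ 23;  out=∅∪out(23)={0}
  fail(6) 'bcada': from fail(5)=23 chase 'a': 23 ⇒ 24;  out={1}∪out(24)={1,6}
  fail(11) 'cabcc': from fail(10)=3 chase 'c': 3→7→0 ⇒ 7;  out=∅∪out(7)=∅
  fail(18) 'bbccd': from fail(17)=7 chase 'd': 7 ⇒ 19;  out={4}∪out(19)={0,4}
  fail(22) 'cdada': from fail(21)=23 chase 'a': 23 ⇒ 24;  out={5}∪out(24)={5,6}
  fail(12) 'cabccb': from fail(11)=7 chase 'b': 7→0 ⇒ 2;  out={2}∪out(2)={2}

Text stream:
[0] read 'b'  n0⇒n2
[1] read 'a'  n2⇒n13 ·f
[2] read 'b'  n13⇒n2 ·f
[3] read 'c'  n2⇒n3
[4] read 'a'  n3⇒n4
[5] read 'd'  n4⇒n5  ** P0@[5:5]
[6] read 'a'  n5⇒n6  ** P1@[2:6],P6@[4:6]
[7] read 'c'  n6⇒n14 ·f  ** P3@[6:7]
[8] read 'd'  n14⇒n19 ·f  ** P0@[8:8]
[9] read 'a'  n19⇒n20
[10] read 'd'  n20⇒n21  ** P0@[10:10]
[11] read 'a'  n21⇒n22  ** P5@[7:11],P6@[9:11]
[12] read 'd'  n22⇒n23 ·f  ** P0@[12:12]
[13] read 'b'  n23⇒n2 ·f
[14] read 'c'  n2⇒n3
[15] read 'd'  n3⇒n19 ·f  ** P0@[15:15]
[16] read 'a'  n19⇒n20
[17] read 'd'  n20⇒n21  ** P0@[17:17]
[18] read 'a'  n21⇒n22  ** P5@[14:18],P6@[16:18]
[19] read 'd'  n22⇒n23 ·f  ** P0@[19:19]
[20] read 'c'  n23⇒n7 ·f
[21] read 'c'  n7⇒n7 ·f
[22] read 'c'  n7⇒n7 ·f
[23] read 'a'  n7⇒n8
[24] read 'b'  n8⇒n9
[25] read 'c'  n9⇒n10
[26] read 'c'  n10⇒n11
[27] read 'b'  n11⇒n12  ** P2@[22:27]
[28] read 'b'  n12⇒n15 ·f
[29] read 'b'  n15⇒n15 ·f
[30] read 'c'  n15⇒n16
[31] read 'c'  n16⇒n17
[32] read 'd'  n17⇒n18  ** P0@[32:32],P4@[28:32]
[33] read 'c'  n18⇒n7 ·f
[34] read 'a'  n7⇒n8
[35] read 'c'  n8⇒n14 ·f  ** P3@[34:35]
[36] read 'a'  n14⇒n8 ·f

Result: [[5,0],[6,1],[6,6],[7,3],[8,0],[10,0],[11,5],[11,6],[12,0],[15,0],[17,0],[18,5],[18,6],[19,0],[27,2],[32,0],[32,4],[35,3]]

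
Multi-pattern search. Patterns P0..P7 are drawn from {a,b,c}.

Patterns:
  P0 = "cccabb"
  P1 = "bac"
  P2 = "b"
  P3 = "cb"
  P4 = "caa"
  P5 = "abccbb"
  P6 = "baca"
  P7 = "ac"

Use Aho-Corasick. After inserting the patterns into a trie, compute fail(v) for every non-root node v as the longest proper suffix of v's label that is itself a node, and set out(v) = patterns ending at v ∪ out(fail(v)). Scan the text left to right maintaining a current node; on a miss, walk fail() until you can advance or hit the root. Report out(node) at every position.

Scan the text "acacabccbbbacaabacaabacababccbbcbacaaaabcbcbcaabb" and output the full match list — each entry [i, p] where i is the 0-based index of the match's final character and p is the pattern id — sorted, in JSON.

Build automaton:
Trie nodes:
  0='ε' goto a→13 b→7 c→1
  1='c' goto a→11 b→10 c→2
  2='cc' goto c→3
  3='ccc' goto a→4
  4='ccca' goto b→5
  5='cccab' goto b→6
  6='cccabb' goto ·  ←P0
  7='b' goto a→8  ←P2
  8='ba' goto c→9
  9='bac' goto a→19  ←P1
  10='cb' goto ·  ←P3
  11='ca' goto a→12
  12='caa' goto ·  ←P4
  13='a' goto b→14 c→20
  14='ab' goto c→15
  15='abc' goto c→16
  16='abcc' goto b→17
  17='abccb' goto b→18
  18='abccbb' goto ·  ←P5
  19='baca' goto ·  ←P6
  20='ac' goto ·  ←P7

Failure links (BFS by depth):
  fail(1) 'c': from fail(0)=0 chase 'c': 0 ⇒ 0;  out=∅∪out(0)=∅
  fail(7) 'b': from fail(0)=0 chase 'b': 0 ⇒ 0;  out={2}∪out(0)={2}
  fail(13) 'a': from fail(0)=0 chase 'a': 0 ⇒ 0;  out=∅∪out(0)=∅
  fail(2) 'cc': from fail(1)=0 chase 'c': 0 ⇒ 1;  out=∅∪out(1)=∅
  fail(8) 'ba': from fail(7)=0 chase 'a': 0 ⇒ 13;  out=∅∪out(13)=∅
  fail(10) 'cb': from fail(1)=0 chase 'b': 0 ⇒ 7;  out={3}∪out(7)={2,3}
  fail(11) 'ca': from fail(1)=0 chase 'a': 0 ⇒ 13;  out=∅∪out(13)=∅
  fail(14) 'ab': from fail(13)=0 chase 'b': 0 ⇒ 7;  out=∅∪out(7)={2}
  fail(20) 'ac': from fail(13)=0 chase 'c': 0 ⇒ 1;  out={7}∪out(1)={7}
  fail(3) 'ccc': from fail(2)=1 chase 'c': 1 ⇒ 2;  out=∅∪out(2)=∅
  fail(9) 'bac': from fail(8)=13 chase 'c': 13 ⇒ 20;  out={1}∪out(20)={1,7}
  fail(12) 'caa': from fail(11)=13 chase 'a': 13→0 ⇒ 13;  out={4}∪out(13)={4}
  fail(15) 'abc': from fail(14)=7 chase 'c': 7→0 ⇒ 1;  out=∅∪out(1)=∅
  fail(4) 'ccca': from fail(3)=2 chase 'a': 2→1 ⇒ 11;  out=∅∪out(11)=∅
  fail(16) 'abcc': from fail(15)=1 chase 'c': 1 ⇒ 2;  out=∅∪out(2)=∅
  fail(19) 'baca': from fail(9)=20 chase 'a': 20→1 ⇒ 11;  out={6}∪out(11)={6}
  fail(5) 'cccab': from fail(4)=11 chase 'b': 11→13 ⇒ 14;  out=∅∪out(14)={2}
  fail(17) 'abccb': from fail(16)=2 chase 'b': 2→1 ⇒ 10;  out=∅∪out(10)={2,3}
  fail(6) 'cccabb': from fail(5)=14 chase 'b': 14→7→0 ⇒ 7;  out={0}∪out(7)={0,2}
  fail(18) 'abccbb': from fail(17)=10 chase 'b': 10→7→0 ⇒ 7;  out={5}∪out(7)={2,5}

Text stream:
[0] read 'a'  n0⇒n13
[1] read 'c'  n13⇒n20  → match P7@[0:1]
[2] read 'a'  n20⇒n11 ·f
[3] read 'c'  n11⇒n20 ·f  → match P7@[2:3]
[4] read 'a'  n20⇒n11 ·f
[5] read 'b'  n11⇒n14 ·f  → match P2@[5:5]
[6] read 'c'  n14⇒n15
[7] read 'c'  n15⇒n16
[8] read 'b'  n16⇒n17  → match P2@[8:8],P3@[7:8]
[9] read 'b'  n17⇒n18  → match P2@[9:9],P5@[4:9]
[10] read 'b'  n18⇒n7 ·f  → match P2@[10:10]
[11] read 'a'  n7⇒n8
[12] read 'c'  n8⇒n9  → match P1@[10:12],P7@[11:12]
[13] read 'a'  n9⇒n19  → match P6@[10:13]
[14] read 'a'  n19⇒n12 ·f  → match P4@[12:14]
[15] read 'b'  n12⇒n14 ·f  → match P2@[15:15]
[16] read 'a'  n14⇒n8 ·f
[17] read 'c'  n8⇒n9  → match P1@[15:17],P7@[16:17]
[18] read 'a'  n9⇒n19  → match P6@[15:18]
[19] read 'a'  n19⇒n12 ·f  → match P4@[17:19]
[20] read 'b'  n12⇒n14 ·f  → match P2@[20:20]
[21] read 'a'  n14⇒n8 ·f
[22] read 'c'  n8⇒n9  → match P1@[20:22],P7@[21:22]
[23] read 'a'  n9⇒n19  → match P6@[20:23]
[24] read 'b'  n19⇒n14 ·f  → match P2@[24:24]
[25] read 'a'  n14⇒n8 ·f
[26] read 'b'  n8⇒n14 ·f  → match P2@[26:26]
[27] read 'c'  n14⇒n15
[28] read 'c'  n15⇒n16
[29] read 'b'  n16⇒n17  → match P2@[29:29],P3@[28:29]
[30] read 'b'  n17⇒n18  → match P2@[30:30],P5@[25:30]
[31] read 'c'  n18⇒n1 ·f
[32] read 'b'  n1⇒n10  → match P2@[32:32],P3@[31:32]
[33] read 'a'  n10⇒n8 ·f
[34] read 'c'  n8⇒n9  → match P1@[32:34],P7@[33:34]
[35] read 'a'  n9⇒n19  → match P6@[32:35]
[36] read 'a'  n19⇒n12 ·f  → match P4@[34:36]
[37] read 'a'  n12⇒n13 ·f
[38] read 'a'  n13⇒n13 ·f
[39] read 'b'  n13⇒n14  → match P2@[39:39]
[40] read 'c'  n14⇒n15
[41] read 'b'  n15⇒n10 ·f  → match P2@[41:41],P3@[40:41]
[42] read 'c'  n10⇒n1 ·f
[43] read 'b'  n1⇒n10  → match P2@[43:43],P3@[42:43]
[44] read 'c'  n10⇒n1 ·f
[45] read 'a'  n1⇒n11
[46] read 'a'  n11⇒n12  → match P4@[44:46]
[47] read 'b'  n12⇒n14 ·f  → match P2@[47:47]
[48] read 'b'  n14⇒n7 ·f  → match P2@[48:48]

All matches (sorted): [[1,7],[3,7],[5,2],[8,2],[8,3],[9,2],[9,5],[10,2],[12,1],[12,7],[13,6],[14,4],[15,2],[17,1],[17,7],[18,6],[19,4],[20,2],[22,1],[22,7],[23,6],[24,2],[26,2],[29,2],[29,3],[30,2],[30,5],[32,2],[32,3],[34,1],[34,7],[35,6],[36,4],[39,2],[41,2],[41,3],[43,2],[43,3],[46,4],[47,2],[48,2]]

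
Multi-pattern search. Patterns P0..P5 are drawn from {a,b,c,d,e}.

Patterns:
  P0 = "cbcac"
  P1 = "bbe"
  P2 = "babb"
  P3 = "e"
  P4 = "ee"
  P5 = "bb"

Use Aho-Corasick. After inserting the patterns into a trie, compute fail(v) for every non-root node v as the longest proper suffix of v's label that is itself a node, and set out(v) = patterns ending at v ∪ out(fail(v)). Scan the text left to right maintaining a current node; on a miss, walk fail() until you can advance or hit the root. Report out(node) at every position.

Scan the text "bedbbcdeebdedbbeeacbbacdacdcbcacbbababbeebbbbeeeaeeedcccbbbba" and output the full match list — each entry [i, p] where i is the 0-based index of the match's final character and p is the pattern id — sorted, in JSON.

Construct AC machine:
Trie nodes:
  0='ε' goto b→6 c→1 e→12
  1='c' goto b→2
  2='cb' goto c→3
  3='cbc' goto a→4
  4='cbca' goto c→5
  5='cbcac' goto ·  [P0 ends]
  6='b' goto a→9 b→7
  7='bb' goto e→8  [P5 ends]
  8='bbe' goto ·  [P1 ends]
  9='ba' goto b→10
  10='bab' goto b→11
  11='babb' goto ·  [P2 ends]
  12='e' goto e→13  [P3 ends]
  13='ee' goto ·  [P4 ends]

Failure links (BFS by depth):
  fail(1) 'c': from fail(0)=0 chase 'c': 0 ⇒ 0;  out=∅∪out(0)=∅
  fail(6) 'b': from fail(0)=0 chase 'b': 0 ⇒ 0;  out=∅∪out(0)=∅
  fail(12) 'e': from fail(0)=0 chase 'e': 0 ⇒ 0;  out={3}∪out(0)={3}
  fail(2) 'cb': from fail(1)=0 chase 'b': 0 ⇒ 6;  out=∅∪out(6)=∅
  fail(7) 'bb': from fail(6)=0 chase 'b': 0 ⇒ 6;  out={5}∪out(6)={5}
  fail(9) 'ba': from fail(6)=0 chase 'a': 0 ⇒ 0;  out=∅∪out(0)=∅
  fail(13) 'ee': from fail(12)=0 chase 'e': 0 ⇒ 12;  out={4}∪out(12)={3,4}
  fail(3) 'cbc': from fail(2)=6 chase 'c': 6→0 ⇒ 1;  out=∅∪out(1)=∅
  fail(8) 'bbe': from fail(7)=6 chase 'e': 6→0 ⇒ 12;  out={1}∪out(12)={1,3}
  fail(10) 'bab': from fail(9)=0 chase 'b': 0 ⇒ 6;  out=∅∪out(6)=∅
  fail(4) 'cbca': from fail(3)=1 chase 'a': 1→0 ⇒ 0;  out=∅∪out(0)=∅
  fail(11) 'babb': from fail(10)=6 chase 'b': 6 ⇒ 7;  out={2}∪out(7)={2,5}
  fail(5) 'cbcac': from fail(4)=0 chase 'c': 0 ⇒ 1;  out={0}∪out(1)={0}

Run:
[0] read 'b'  n0⇒n6
[1] read 'e'  n6⇒n12 ·f  emit P3@[1:1]
[2] read 'd'  n12⇒n0 ·f
[3] read 'b'  n0⇒n6
[4] read 'b'  n6⇒n7  emit P5@[3:4]
[5] read 'c'  n7⇒n1 ·f
[6] read 'd'  n1⇒n0 ·f
[7] read 'e'  n0⇒n12  emit P3@[7:7]
[8] read 'e'  n12⇒n13  emit P3@[8:8],P4@[7:8]
[9] read 'b'  n13⇒n6 ·f
[10] read 'd'  n6⇒n0 ·f
[11] read 'e'  n0⇒n12  emit P3@[11:11]
[12] read 'd'  n12⇒n0 ·f
[13] read 'b'  n0⇒n6
[14] read 'b'  n6⇒n7  emit P5@[13:14]
[15] read 'e'  n7⇒n8  emit P1@[13:15],P3@[15:15]
[16] read 'e'  n8⇒n13 ·f  emit P3@[16:16],P4@[15:16]
[17] read 'a'  n13⇒n0 ·f
[18] read 'c'  n0⇒n1
[19] read 'b'  n1⇒n2
[20] read 'b'  n2⇒n7 ·f  emit P5@[19:20]
[21] read 'a'  n7⇒n9 ·f
[22] read 'c'  n9⇒n1 ·f
[23] read 'd'  n1⇒n0 ·f
[24] read 'a'  n0⇒n0
[25] read 'c'  n0⇒n1
[26] read 'd'  n1⇒n0 ·f
[27] read 'c'  n0⇒n1
[28] read 'b'  n1⇒n2
[29] read 'c'  n2⇒n3
[30] read 'a'  n3⇒n4
[31] read 'c'  n4⇒n5  emit P0@[27:31]
[32] read 'b'  n5⇒n2 ·f
[33] read 'b'  n2⇒n7 ·f  emit P5@[32:33]
[34] read 'a'  n7⇒n9 ·f
[35] read 'b'  n9⇒n10
[36] read 'a'  n10⇒n9 ·f
[37] read 'b'  n9⇒n10
[38] read 'b'  n10⇒n11  emit P2@[35:38],P5@[37:38]
[39] read 'e'  n11⇒n8 ·f  emit P1@[37:39],P3@[39:39]
[40] read 'e'  n8⇒n13 ·f  emit P3@[40:40],P4@[39:40]
[41] read 'b'  n13⇒n6 ·f
[42] read 'b'  n6⇒n7  emit P5@[41:42]
[43] read 'b'  n7⇒n7 ·f  emit P5@[42:43]
[44] read 'b'  n7⇒n7 ·f  emit P5@[43:44]
[45] read 'e'  n7⇒n8  emit P1@[43:45],P3@[45:45]
[46] read 'e'  n8⇒n13 ·f  emit P3@[46:46],P4@[45:46]
[47] read 'e'  n13⇒n13 ·f  emit P3@[47:47],P4@[46:47]
[48] read 'a'  n13⇒n0 ·f
[49] read 'e'  n0⇒n12  emit P3@[49:49]
[50] read 'e'  n12⇒n13  emit P3@[50:50],P4@[49:50]
[51] read 'e'  n13⇒n13 ·f  emit P3@[51:51],P4@[50:51]
[52] read 'd'  n13⇒n0 ·f
[53] read 'c'  n0⇒n1
[54] read 'c'  n1⇒n1 ·f
[55] read 'c'  n1⇒n1 ·f
[56] read 'b'  n1⇒n2
[57] read 'b'  n2⇒n7 ·f  emit P5@[56:57]
[58] read 'b'  n7⇒n7 ·f  emit P5@[57:58]
[59] read 'b'  n7⇒n7 ·f  emit P5@[58:59]
[60] read 'a'  n7⇒n9 ·f

All matches (sorted): [[1,3],[4,5],[7,3],[8,3],[8,4],[11,3],[14,5],[15,1],[15,3],[16,3],[16,4],[20,5],[31,0],[33,5],[38,2],[38,5],[39,1],[39,3],[40,3],[40,4],[42,5],[43,5],[44,5],[45,1],[45,3],[46,3],[46,4],[47,3],[47,4],[49,3],[50,3],[50,4],[51,3],[51,4],[57,5],[58,5],[59,5]]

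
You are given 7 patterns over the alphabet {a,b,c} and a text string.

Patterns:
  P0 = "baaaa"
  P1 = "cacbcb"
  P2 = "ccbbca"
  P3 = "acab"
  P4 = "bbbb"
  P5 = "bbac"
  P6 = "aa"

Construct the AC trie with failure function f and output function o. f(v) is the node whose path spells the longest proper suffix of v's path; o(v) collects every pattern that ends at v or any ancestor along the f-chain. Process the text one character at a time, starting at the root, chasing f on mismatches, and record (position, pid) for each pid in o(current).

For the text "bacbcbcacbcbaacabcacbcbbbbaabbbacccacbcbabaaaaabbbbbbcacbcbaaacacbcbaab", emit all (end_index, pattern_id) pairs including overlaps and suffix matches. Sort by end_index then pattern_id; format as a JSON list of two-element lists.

Build:
Trie nodes:
  0='ε' goto a→17 b→1 c→6
  1='b' goto a→2 b→21
  2='ba' goto a→3
  3='baa' goto a→4
  4='baaa' goto a→5
  5='baaaa' goto ·  [P0 ends]
  6='c' goto a→7 c→12
  7='ca' goto c→8
  8='cac' goto b→9
  9='cacb' goto c→10
  10='cacbc' goto b→11
  11='cacbcb' goto ·  [P1 ends]
  12='cc' goto b→13
  13='ccb' goto b→14
  14='ccbb' goto c→15
  15='ccbbc' goto a→16
  16='ccbbca' goto ·  [P2 ends]
  17='a' goto a→26 c→18
  18='ac' goto a→19
  19='aca' goto b→20
  20='acab' goto ·  [P3 ends]
  21='bb' goto a→24 b→22
  22='bbb' goto b→23
  23='bbbb' goto ·  [P4 ends]
  24='bba' goto c→25
  25='bbac' goto ·  [P5 ends]
  26='aa' goto ·  [P6 ends]

BFS fail/out derivation:
  fail(1) 'b': from fail(0)=0 chase 'b': 0 ⇒ 0;  out=∅∪out(0)=∅
  fail(6) 'c': from fail(0)=0 chase 'c': 0 ⇒ 0;  out=∅∪out(0)=∅
  fail(17) 'a': from fail(0)=0 chase 'a': 0 ⇒ 0;  out=∅∪out(0)=∅
  fail(2) 'ba': from fail(1)=0 chase 'a': 0 ⇒ 17;  out=∅∪out(17)=∅
  fail(7) 'ca': from fail(6)=0 chase 'a': 0 ⇒ 17;  out=∅∪out(17)=∅
  fail(12) 'cc': from fail(6)=0 chase 'c': 0 ⇒ 6;  out=∅∪out(6)=∅
  fail(18) 'ac': from fail(17)=0 chase 'c': 0 ⇒ 6;  out=∅∪out(6)=∅
  fail(21) 'bb': from fail(1)=0 chase 'b': 0 ⇒ 1;  out=∅∪out(1)=∅
  fail(26) 'aa': from fail(17)=0 chase 'a': 0 ⇒ 17;  out={6}∪out(17)={6}
  fail(3) 'baa': from fail(2)=17 chase 'a': 17 ⇒ 26;  out=∅∪out(26)={6}
  fail(8) 'cac': from fail(7)=17 chase 'c': 17 ⇒ 18;  out=∅∪out(18)=∅
  fail(13) 'ccb': from fail(12)=6 chase 'b': 6→0 ⇒ 1;  out=∅∪out(1)=∅
  fail(19) 'aca': from fail(18)=6 chase 'a': 6 ⇒ 7;  out=∅∪out(7)=∅
  fail(22) 'bbb': from fail(21)=1 chase 'b': 1 ⇒ 21;  out=∅∪out(21)=∅
  fail(24) 'bba': from fail(21)=1 chase 'a': 1 ⇒ 2;  out=∅∪out(2)=∅
  fail(4) 'baaa': from fail(3)=26 chase 'a': 26→17 ⇒ 26;  out=∅∪out(26)={6}
  fail(9) 'cacb': from fail(8)=18 chase 'b': 18→6→0 ⇒ 1;  out=∅∪out(1)=∅
  fail(14) 'ccbb': from fail(13)=1 chase 'b': 1 ⇒ 21;  out=∅∪out(21)=∅
  fail(20) 'acab': from fail(19)=7 chase 'b': 7→17→0 ⇒ 1;  out={3}∪out(1)={3}
  fail(23) 'bbbb': from fail(22)=21 chase 'b': 21 ⇒ 22;  out={4}∪out(22)={4}
  fail(25) 'bbac': from fail(24)=2 chase 'c': 2→17 ⇒ 18;  out={5}∪out(18)={5}
  fail(5) 'baaaa': from fail(4)=26 chase 'a': 26→17 ⇒ 26;  out={0}∪out(26)={0,6}
  fail(10) 'cacbc': from fail(9)=1 chase 'c': 1→0 ⇒ 6;  out=∅∪out(6)=∅
  fail(15) 'ccbbc': from fail(14)=21 chase 'c': 21→1→0 ⇒ 6;  out=∅∪out(6)=∅
  fail(11) 'cacbcb': from fail(10)=6 chase 'b': 6→0 ⇒ 1;  out={1}∪out(1)={1}
  fail(16) 'ccbbca': from fail(15)=6 chase 'a': 6 ⇒ 7;  out={2}∪out(7)={2}

Scan:
[0] read 'b'  n0⇒n1
[1] read 'a'  n1⇒n2
[2] read 'c'  n2⇒n18 ·f
[3] read 'b'  n18⇒n1 ·f
[4] read 'c'  n1⇒n6 ·f
[5] read 'b'  n6⇒n1 ·f
[6] read 'c'  n1⇒n6 ·f
[7] read 'a'  n6⇒n7
[8] read 'c'  n7⇒n8
[9] read 'b'  n8⇒n9
[10] read 'c'  n9⇒n10
[11] read 'b'  n10⇒n11  emit P1@[6:11]
[12] read 'a'  n11⇒n2 ·f
[13] read 'a'  n2⇒n3  emit P6@[12:13]
[14] read 'c'  n3⇒n18 ·f
[15] read 'a'  n18⇒n19
[16] read 'b'  n19⇒n20  emit P3@[13:16]
[17] read 'c'  n20⇒n6 ·f
[18] read 'a'  n6⇒n7
[19] read 'c'  n7⇒n8
[20] read 'b'  n8⇒n9
[21] read 'c'  n9⇒n10
[22] read 'b'  n10⇒n11  emit P1@[17:22]
[23] read 'b'  n11⇒n21 ·f
[24] read 'b'  n21⇒n22
[25] read 'b'  n22⇒n23  emit P4@[22:25]
[26] read 'a'  n23⇒n24 ·f
[27] read 'a'  n24⇒n3 ·f  emit P6@[26:27]
[28] read 'b'  n3⇒n1 ·f
[29] read 'b'  n1⇒n21
[30] read 'b'  n21⇒n22
[31] read 'a'  n22⇒n24 ·f
[32] read 'c'  n24⇒n25  emit P5@[29:32]
[33] read 'c'  n25⇒n12 ·f
[34] read 'c'  n12⇒n12 ·f
[35] read 'a'  n12⇒n7 ·f
[36] read 'c'  n7⇒n8
[37] read 'b'  n8⇒n9
[38] read 'c'  n9⇒n10
[39] read 'b'  n10⇒n11  emit P1@[34:39]
[40] read 'a'  n11⇒n2 ·f
[41] read 'b'  n2⇒n1 ·f
[42] read 'a'  n1⇒n2
[43] read 'a'  n2⇒n3  emit P6@[42:43]
[44] read 'a'  n3⇒n4  emit P6@[43:44]
[45] read 'a'  n4⇒n5  emit P0@[41:45],P6@[44:45]
[46] read 'a'  n5⇒n26 ·f  emit P6@[45:46]
[47] read 'b'  n26⇒n1 ·f
[48] read 'b'  n1⇒n21
[49] read 'b'  n21⇒n22
[50] read 'b'  n22⇒n23  emit P4@[47:50]
[51] read 'b'  n23⇒n23 ·f  emit P4@[48:51]
[52] read 'b'  n23⇒n23 ·f  emit P4@[49:52]
[53] read 'c'  n23⇒n6 ·f
[54] read 'a'  n6⇒n7
[55] read 'c'  n7⇒n8
[56] read 'b'  n8⇒n9
[57] read 'c'  n9⇒n10
[58] read 'b'  n10⇒n11  emit P1@[53:58]
[59] read 'a'  n11⇒n2 ·f
[60] read 'a'  n2⇒n3  emit P6@[59:60]
[61] read 'a'  n3⇒n4  emit P6@[60:61]
[62] read 'c'  n4⇒n18 ·f
[63] read 'a'  n18⇒n19
[64] read 'c'  n19⇒n8 ·f
[65] read 'b'  n8⇒n9
[66] read 'c'  n9⇒n10
[67] read 'b'  n10⇒n11  emit P1@[62:67]
[68] read 'a'  n11⇒n2 ·f
[69] read 'a'  n2⇒n3  emit P6@[68:69]
[70] read 'b'  n3⇒n1 ·f

Result: [[11,1],[13,6],[16,3],[22,1],[25,4],[27,6],[32,5],[39,1],[43,6],[44,6],[45,0],[45,6],[46,6],[50,4],[51,4],[52,4],[58,1],[60,6],[61,6],[67,1],[69,6]]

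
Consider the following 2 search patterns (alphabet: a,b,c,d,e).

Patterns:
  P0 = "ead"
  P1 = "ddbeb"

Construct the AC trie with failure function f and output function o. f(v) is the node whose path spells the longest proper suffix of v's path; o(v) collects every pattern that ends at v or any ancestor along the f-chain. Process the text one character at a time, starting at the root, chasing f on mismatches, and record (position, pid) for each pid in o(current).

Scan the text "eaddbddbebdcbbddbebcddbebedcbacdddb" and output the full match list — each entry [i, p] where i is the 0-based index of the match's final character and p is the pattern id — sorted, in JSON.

Build:
Trie (insert patterns):
  n0 'ε': d→4 e→1
  n1 'e': a→2
  n2 'ea': d→3
  n3 'ead': ·  ←P0
  n4 'd': d→5
  n5 'dd': b→6
  n6 'ddb': e→7
  n7 'ddbe': b→8
  n8 'ddbeb': ·  ←P1

BFS fail/out derivation:
  fail(1) 'e': from fail(0)=0 chase 'e': 0 ⇒ 0;  out=∅∪out(0)=∅
  fail(4) 'd': from fail(0)=0 chase 'd': 0 ⇒ 0;  out=∅∪out(0)=∅
  fail(2) 'ea': from fail(1)=0 chase 'a': 0 ⇒ 0;  out=∅∪out(0)=∅
  fail(5) 'dd': from fail(4)=0 chase 'd': 0 ⇒ 4;  out=∅∪out(4)=∅
  fail(3) 'ead': from fail(2)=0 chase 'd': 0 ⇒ 4;  out={0}∪out(4)={0}
  fail(6) 'ddb': from fail(5)=4 chase 'b': 4→0 ⇒ 0;  out=∅∪out(0)=∅
  fail(7) 'ddbe': from fail(6)=0 chase 'e': 0 ⇒ 1;  out=∅∪out(1)=∅
  fail(8) 'ddbeb': from fail(7)=1 chase 'b': 1→0 ⇒ 0;  out={1}∪out(0)={1}

Run:
pos 0 'e': at 1
pos 1 'a': at 2
pos 2 'd': at 3  emit P0@[0:2]
pos 3 'd': at 5 (fail-walked)
pos 4 'b': at 6
pos 5 'd': at 4 (fail-walked)
pos 6 'd': at 5
pos 7 'b': at 6
pos 8 'e': at 7
pos 9 'b': at 8  emit P1@[5:9]
pos 10 'd': at 4 (fail-walked)
pos 11 'c': at 0 (fail-walked)
pos 12 'b': at 0
pos 13 'b': at 0
pos 14 'd': at 4
pos 15 'd': at 5
pos 16 'b': at 6
pos 17 'e': at 7
pos 18 'b': at 8  emit P1@[14:18]
pos 19 'c': at 0 (fail-walked)
pos 20 'd': at 4
pos 21 'd': at 5
pos 22 'b': at 6
pos 23 'e': at 7
pos 24 'b': at 8  emit P1@[20:24]
pos 25 'e': at 1 (fail-walked)
pos 26 'd': at 4 (fail-walked)
pos 27 'c': at 0 (fail-walked)
pos 28 'b': at 0
pos 29 'a': at 0
pos 30 'c': at 0
pos 31 'd': at 4
pos 32 'd': at 5
pos 33 'd': at 5 (fail-walked)
pos 34 'b': at 6

All matches (sorted): [[2,0],[9,1],[18,1],[24,1]]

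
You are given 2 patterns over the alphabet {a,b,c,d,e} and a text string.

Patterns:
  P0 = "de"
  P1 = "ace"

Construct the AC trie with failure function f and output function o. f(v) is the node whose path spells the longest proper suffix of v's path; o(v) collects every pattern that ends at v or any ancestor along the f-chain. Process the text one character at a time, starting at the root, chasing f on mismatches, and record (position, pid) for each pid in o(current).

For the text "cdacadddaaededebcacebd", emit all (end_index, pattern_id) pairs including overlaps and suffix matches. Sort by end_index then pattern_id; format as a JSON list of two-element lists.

Build automaton:
Trie nodes:
  0='ε' goto a→3 d→1
  1='d' goto e→2
  2='de' goto ·  [P0 ends]
  3='a' goto c→4
  4='ac' goto e→5
  5='ace' goto ·  [P1 ends]

BFS fail/out derivation:
  fail(1) 'd': from fail(0)=0 chase 'd': 0 ⇒ 0;  out=∅∪out(0)=∅
  fail(3) 'a': from fail(0)=0 chase 'a': 0 ⇒ 0;  out=∅∪out(0)=∅
  fail(2) 'de': from fail(1)=0 chase 'e': 0 ⇒ 0;  out={0}∪out(0)={0}
  fail(4) 'ac': from fail(3)=0 chase 'c': 0 ⇒ 0;  out=∅∪out(0)=∅
  fail(5) 'ace': from fail(4)=0 chase 'e': 0 ⇒ 0;  out={1}∪out(0)={1}

Run:
[0] read 'c'  n0⇒n0
[1] read 'd'  n0⇒n1
[2] read 'a'  n1⇒n3 (via fail)
[3] read 'c'  n3⇒n4
[4] read 'a'  n4⇒n3 (via fail)
[5] read 'd'  n3⇒n1 (via fail)
[6] read 'd'  n1⇒n1 (via fail)
[7] read 'd'  n1⇒n1 (via fail)
[8] read 'a'  n1⇒n3 (via fail)
[9] read 'a'  n3⇒n3 (via fail)
[10] read 'e'  n3⇒n0 (via fail)
[11] read 'd'  n0⇒n1
[12] read 'e'  n1⇒n2  → match P0@[11:12]
[13] read 'd'  n2⇒n1 (via fail)
[14] read 'e'  n1⇒n2  → match P0@[13:14]
[15] read 'b'  n2⇒n0 (via fail)
[16] read 'c'  n0⇒n0
[17] read 'a'  n0⇒n3
[18] read 'c'  n3⇒n4
[19] read 'e'  n4⇒n5  → match P1@[17:19]
[20] read 'b'  n5⇒n0 (via fail)
[21] read 'd'  n0⇒n1

Result: [[12,0],[14,0],[19,1]]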